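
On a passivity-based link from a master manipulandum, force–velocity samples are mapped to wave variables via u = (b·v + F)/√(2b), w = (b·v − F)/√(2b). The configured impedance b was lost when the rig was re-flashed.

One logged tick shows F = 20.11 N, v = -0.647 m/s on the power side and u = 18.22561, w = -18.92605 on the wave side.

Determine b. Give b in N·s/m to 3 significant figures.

b = 0.586 N·s/m

u + w = -0.7004;  u + w = √(2b)·v, so √(2b) = -0.7004/(-0.647) = 1.0826.
b = (√(2b))²/2 = 1.1720/2 = 0.5860.
(Check via u − w = 2F/√(2b): u − w = 37.1517, 2F/√(2b) = 37.1514.)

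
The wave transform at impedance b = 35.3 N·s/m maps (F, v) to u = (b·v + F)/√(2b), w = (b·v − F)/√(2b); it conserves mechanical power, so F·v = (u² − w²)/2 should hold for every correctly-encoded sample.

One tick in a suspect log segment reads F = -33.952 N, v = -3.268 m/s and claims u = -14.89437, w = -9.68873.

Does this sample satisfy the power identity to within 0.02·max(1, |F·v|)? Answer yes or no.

no

F·v = (-33.952)×(-3.268) = 110.95514 W.
(u² − w²)/2 = (221.84226 − 93.87149)/2 = 63.98538 W.
|Δ| = 46.96975;  2% of max(1, |F·v|) = 2.21910.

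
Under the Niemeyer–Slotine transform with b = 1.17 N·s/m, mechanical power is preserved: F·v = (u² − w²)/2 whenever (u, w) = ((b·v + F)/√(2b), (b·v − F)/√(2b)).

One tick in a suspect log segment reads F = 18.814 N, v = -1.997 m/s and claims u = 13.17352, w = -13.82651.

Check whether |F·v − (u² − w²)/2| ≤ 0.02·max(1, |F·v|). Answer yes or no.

F·v = 18.814×(-1.997) = -37.5716 W.
(u² − w²)/2 = (173.5416 − 191.1724)/2 = -8.8154 W.
|Δ| = 28.7562;  2% of max(1, |F·v|) = 0.7514.

no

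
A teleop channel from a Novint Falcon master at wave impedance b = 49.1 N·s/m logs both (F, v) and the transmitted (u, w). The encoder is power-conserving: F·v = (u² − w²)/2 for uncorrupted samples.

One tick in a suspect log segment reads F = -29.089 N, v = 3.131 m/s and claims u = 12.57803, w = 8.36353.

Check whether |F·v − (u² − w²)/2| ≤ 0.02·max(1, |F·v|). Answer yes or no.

no

F·v = (-29.089)×3.131 = -91.0777 W.
(u² − w²)/2 = (158.2068 − 69.9486)/2 = 44.1291 W.
|Δ| = 135.2068;  2% of max(1, |F·v|) = 1.8216.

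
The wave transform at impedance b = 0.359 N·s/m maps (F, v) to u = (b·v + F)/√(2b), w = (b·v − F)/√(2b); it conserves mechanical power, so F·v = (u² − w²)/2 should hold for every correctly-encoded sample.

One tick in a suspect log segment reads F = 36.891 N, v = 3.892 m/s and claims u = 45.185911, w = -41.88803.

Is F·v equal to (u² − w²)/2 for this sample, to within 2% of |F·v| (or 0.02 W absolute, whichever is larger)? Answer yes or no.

yes

F·v = 36.891×3.892 = 143.579772 W.
(u² − w²)/2 = (2041.766553 − 1754.607057)/2 = 143.579748 W.
|Δ| = 0.000024;  2% of max(1, |F·v|) = 2.871595.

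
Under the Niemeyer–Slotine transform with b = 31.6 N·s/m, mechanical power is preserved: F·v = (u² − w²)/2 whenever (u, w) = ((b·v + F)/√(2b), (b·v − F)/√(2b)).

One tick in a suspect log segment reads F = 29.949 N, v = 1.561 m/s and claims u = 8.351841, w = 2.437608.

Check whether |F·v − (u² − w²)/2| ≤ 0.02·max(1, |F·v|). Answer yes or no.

no

F·v = 29.949×1.561 = 46.750389 W.
(u² − w²)/2 = (69.753248 − 5.941933)/2 = 31.905658 W.
|Δ| = 14.844731;  2% of max(1, |F·v|) = 0.935008.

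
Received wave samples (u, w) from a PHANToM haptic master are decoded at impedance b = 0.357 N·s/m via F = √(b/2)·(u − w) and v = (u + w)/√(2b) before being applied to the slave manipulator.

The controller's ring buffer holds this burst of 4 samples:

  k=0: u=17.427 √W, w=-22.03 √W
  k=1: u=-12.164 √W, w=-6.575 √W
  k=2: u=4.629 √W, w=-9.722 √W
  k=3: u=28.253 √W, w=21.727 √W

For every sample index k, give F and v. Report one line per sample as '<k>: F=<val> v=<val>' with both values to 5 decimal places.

0: F=16.67029 v=-5.44743
1: F=-2.36131 v=-22.17672
2: F=6.06319 v=-6.02732
3: F=2.75719 v=59.14896

k=0: u−w=39.45700, u+w=-4.60300; √(b/2)=0.42249, √(2b)=0.84499; F=0.42249×39.457=16.67029, v=-4.60300/0.84499=-5.44743
k=1: u−w=-5.58900, u+w=-18.73900; √(b/2)=0.42249, √(2b)=0.84499; F=0.42249×(-5.589)=-2.36131, v=-18.73900/0.84499=-22.17672
k=2: u−w=14.35100, u+w=-5.09300; √(b/2)=0.42249, √(2b)=0.84499; F=0.42249×14.351=6.06319, v=-5.09300/0.84499=-6.02732
k=3: u−w=6.52600, u+w=49.98000; √(b/2)=0.42249, √(2b)=0.84499; F=0.42249×6.526=2.75719, v=49.98000/0.84499=59.14896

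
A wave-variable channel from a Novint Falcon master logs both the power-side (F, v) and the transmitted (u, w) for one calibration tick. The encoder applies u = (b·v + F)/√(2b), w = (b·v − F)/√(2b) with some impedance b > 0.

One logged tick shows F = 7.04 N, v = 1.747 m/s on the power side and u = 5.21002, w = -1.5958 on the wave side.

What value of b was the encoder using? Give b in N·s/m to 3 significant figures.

b = 2.14 N·s/m

u + w = 3.6142;  u + w = √(2b)·v, so √(2b) = 3.6142/1.747 = 2.0688.
b = (√(2b))²/2 = 4.2800/2 = 2.1400.
(Check via u − w = 2F/√(2b): u − w = 6.8058, 2F/√(2b) = 6.8058.)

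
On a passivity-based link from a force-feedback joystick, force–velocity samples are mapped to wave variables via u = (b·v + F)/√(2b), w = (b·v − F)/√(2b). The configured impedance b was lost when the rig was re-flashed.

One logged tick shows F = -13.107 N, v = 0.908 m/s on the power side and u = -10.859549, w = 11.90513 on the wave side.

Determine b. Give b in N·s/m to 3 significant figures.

u + w = 1.045581;  u + w = √(2b)·v, so √(2b) = 1.045581/0.908 = 1.151521.
b = (√(2b))²/2 = 1.326000/2 = 0.663000.
(Check via u − w = 2F/√(2b): u − w = -22.764679, 2F/√(2b) = -22.764675.)

b = 0.663 N·s/m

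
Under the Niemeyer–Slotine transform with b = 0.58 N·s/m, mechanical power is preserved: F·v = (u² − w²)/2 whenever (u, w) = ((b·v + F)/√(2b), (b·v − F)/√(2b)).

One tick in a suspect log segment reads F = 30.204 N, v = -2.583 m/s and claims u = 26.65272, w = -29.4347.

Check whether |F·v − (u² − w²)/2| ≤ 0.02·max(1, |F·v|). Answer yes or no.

F·v = 30.204×(-2.583) = -78.01693 W.
(u² − w²)/2 = (710.36748 − 866.40156)/2 = -78.01704 W.
|Δ| = 0.00011;  2% of max(1, |F·v|) = 1.56034.

yes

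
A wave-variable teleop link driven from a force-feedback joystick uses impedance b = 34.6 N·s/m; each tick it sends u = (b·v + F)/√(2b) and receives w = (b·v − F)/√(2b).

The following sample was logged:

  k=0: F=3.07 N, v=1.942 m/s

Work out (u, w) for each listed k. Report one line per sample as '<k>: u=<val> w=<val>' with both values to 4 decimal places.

k=0: b·v=34.6×1.942=67.1932; √(2b)=8.3187; u=(67.1932+3.07)/8.3187=8.4465, w=(67.1932−3.07)/8.3187=7.7084

0: u=8.4465 w=7.7084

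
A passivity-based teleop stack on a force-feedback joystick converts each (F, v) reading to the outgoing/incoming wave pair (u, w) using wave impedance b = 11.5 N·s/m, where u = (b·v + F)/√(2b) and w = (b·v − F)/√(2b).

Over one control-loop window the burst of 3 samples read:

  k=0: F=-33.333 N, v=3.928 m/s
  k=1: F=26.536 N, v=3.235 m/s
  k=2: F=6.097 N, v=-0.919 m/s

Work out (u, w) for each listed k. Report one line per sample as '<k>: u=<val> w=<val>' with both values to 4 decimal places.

k=0: b·v=11.5×3.928=45.1720; √(2b)=4.7958; u=(45.1720+(-33.333))/4.7958=2.4686, w=(45.1720−(-33.333))/4.7958=16.3694
k=1: b·v=11.5×3.235=37.2025; √(2b)=4.7958; u=(37.2025+26.536)/4.7958=13.2904, w=(37.2025−26.536)/4.7958=2.2241
k=2: b·v=11.5×(-0.919)=-10.5685; √(2b)=4.7958; u=(-10.5685+6.097)/4.7958=-0.9324, w=(-10.5685−6.097)/4.7958=-3.4750

0: u=2.4686 w=16.3694
1: u=13.2904 w=2.2241
2: u=-0.9324 w=-3.4750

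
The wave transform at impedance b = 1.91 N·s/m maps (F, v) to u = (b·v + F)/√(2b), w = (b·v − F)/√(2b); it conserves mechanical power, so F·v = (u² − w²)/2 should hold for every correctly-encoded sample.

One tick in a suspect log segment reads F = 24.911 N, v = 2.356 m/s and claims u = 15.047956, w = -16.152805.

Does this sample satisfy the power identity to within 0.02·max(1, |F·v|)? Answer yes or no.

F·v = 24.911×2.356 = 58.690316 W.
(u² − w²)/2 = (226.440980 − 260.913109)/2 = -17.236065 W.
|Δ| = 75.926381;  2% of max(1, |F·v|) = 1.173806.

no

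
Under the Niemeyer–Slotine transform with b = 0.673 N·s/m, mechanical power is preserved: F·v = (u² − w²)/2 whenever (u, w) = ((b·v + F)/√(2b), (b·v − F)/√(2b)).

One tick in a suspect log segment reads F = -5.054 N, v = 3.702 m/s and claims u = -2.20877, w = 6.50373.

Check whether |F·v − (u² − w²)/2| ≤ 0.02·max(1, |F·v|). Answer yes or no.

yes

F·v = (-5.054)×3.702 = -18.70991 W.
(u² − w²)/2 = (4.87866 − 42.29850)/2 = -18.70992 W.
|Δ| = 0.00001;  2% of max(1, |F·v|) = 0.37420.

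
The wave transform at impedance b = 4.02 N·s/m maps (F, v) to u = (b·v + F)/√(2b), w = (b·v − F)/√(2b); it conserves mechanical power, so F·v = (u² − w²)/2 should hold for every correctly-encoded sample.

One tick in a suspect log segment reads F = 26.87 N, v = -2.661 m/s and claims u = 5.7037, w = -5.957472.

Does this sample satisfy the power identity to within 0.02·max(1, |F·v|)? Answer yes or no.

F·v = 26.87×(-2.661) = -71.501070 W.
(u² − w²)/2 = (32.532194 − 35.491473)/2 = -1.479639 W.
|Δ| = 70.021431;  2% of max(1, |F·v|) = 1.430021.

no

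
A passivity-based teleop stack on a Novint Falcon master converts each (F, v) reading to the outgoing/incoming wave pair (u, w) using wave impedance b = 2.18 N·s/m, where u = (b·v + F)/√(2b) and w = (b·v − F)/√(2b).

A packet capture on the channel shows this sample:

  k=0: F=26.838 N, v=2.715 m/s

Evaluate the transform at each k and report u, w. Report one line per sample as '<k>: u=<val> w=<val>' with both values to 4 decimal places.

k=0: b·v=2.18×2.715=5.9187; √(2b)=2.0881; u=(5.9187+26.838)/2.0881=15.6876, w=(5.9187−26.838)/2.0881=-10.0185

0: u=15.6876 w=-10.0185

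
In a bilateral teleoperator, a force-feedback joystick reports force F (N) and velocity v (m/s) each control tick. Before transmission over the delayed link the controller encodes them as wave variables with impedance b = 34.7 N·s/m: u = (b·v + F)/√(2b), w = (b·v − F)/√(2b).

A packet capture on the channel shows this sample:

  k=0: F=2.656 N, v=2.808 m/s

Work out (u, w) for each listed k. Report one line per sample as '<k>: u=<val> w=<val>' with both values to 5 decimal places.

k=0: b·v=34.7×2.808=97.43760; √(2b)=8.33067; u=(97.43760+2.656)/8.33067=12.01508, w=(97.43760−2.656)/8.33067=11.37743

0: u=12.01508 w=11.37743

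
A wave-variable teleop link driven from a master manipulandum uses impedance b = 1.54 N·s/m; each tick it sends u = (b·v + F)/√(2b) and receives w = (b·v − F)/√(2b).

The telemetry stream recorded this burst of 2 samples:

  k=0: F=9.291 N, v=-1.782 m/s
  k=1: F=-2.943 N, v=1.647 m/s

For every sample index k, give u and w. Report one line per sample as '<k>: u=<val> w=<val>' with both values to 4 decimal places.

0: u=3.7303 w=-6.8577
1: u=-0.2317 w=3.1222

k=0: b·v=1.54×(-1.782)=-2.7443; √(2b)=1.7550; u=(-2.7443+9.291)/1.7550=3.7303, w=(-2.7443−9.291)/1.7550=-6.8577
k=1: b·v=1.54×1.647=2.5364; √(2b)=1.7550; u=(2.5364+(-2.943))/1.7550=-0.2317, w=(2.5364−(-2.943))/1.7550=3.1222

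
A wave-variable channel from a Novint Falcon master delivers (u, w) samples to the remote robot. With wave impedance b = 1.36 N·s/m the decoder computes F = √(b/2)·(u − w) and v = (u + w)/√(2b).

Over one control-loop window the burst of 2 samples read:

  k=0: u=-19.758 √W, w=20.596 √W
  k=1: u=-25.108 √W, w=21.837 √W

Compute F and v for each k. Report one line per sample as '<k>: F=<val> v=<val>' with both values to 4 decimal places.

0: F=-33.2768 v=0.5081
1: F=-38.7118 v=-1.9833

k=0: u−w=-40.3540, u+w=0.8380; √(b/2)=0.8246, √(2b)=1.6492; F=0.8246×(-40.354)=-33.2768, v=0.8380/1.6492=0.5081
k=1: u−w=-46.9450, u+w=-3.2710; √(b/2)=0.8246, √(2b)=1.6492; F=0.8246×(-46.945)=-38.7118, v=-3.2710/1.6492=-1.9833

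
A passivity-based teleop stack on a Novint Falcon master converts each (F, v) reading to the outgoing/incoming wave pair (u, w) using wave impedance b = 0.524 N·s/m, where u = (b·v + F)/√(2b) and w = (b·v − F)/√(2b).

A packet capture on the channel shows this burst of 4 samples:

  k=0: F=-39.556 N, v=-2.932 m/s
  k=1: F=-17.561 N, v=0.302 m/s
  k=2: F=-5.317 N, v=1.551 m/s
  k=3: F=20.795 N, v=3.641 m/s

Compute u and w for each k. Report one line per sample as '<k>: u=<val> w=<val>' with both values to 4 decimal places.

k=0: b·v=0.524×(-2.932)=-1.5364; √(2b)=1.0237; u=(-1.5364+(-39.556))/1.0237=-40.1403, w=(-1.5364−(-39.556))/1.0237=37.1387
k=1: b·v=0.524×0.302=0.1582; √(2b)=1.0237; u=(0.1582+(-17.561))/1.0237=-16.9995, w=(0.1582−(-17.561))/1.0237=17.3087
k=2: b·v=0.524×1.551=0.8127; √(2b)=1.0237; u=(0.8127+(-5.317))/1.0237=-4.3999, w=(0.8127−(-5.317))/1.0237=5.9877
k=3: b·v=0.524×3.641=1.9079; √(2b)=1.0237; u=(1.9079+20.795)/1.0237=22.1769, w=(1.9079−20.795)/1.0237=-18.4495

0: u=-40.1403 w=37.1387
1: u=-16.9995 w=17.3087
2: u=-4.3999 w=5.9877
3: u=22.1769 w=-18.4495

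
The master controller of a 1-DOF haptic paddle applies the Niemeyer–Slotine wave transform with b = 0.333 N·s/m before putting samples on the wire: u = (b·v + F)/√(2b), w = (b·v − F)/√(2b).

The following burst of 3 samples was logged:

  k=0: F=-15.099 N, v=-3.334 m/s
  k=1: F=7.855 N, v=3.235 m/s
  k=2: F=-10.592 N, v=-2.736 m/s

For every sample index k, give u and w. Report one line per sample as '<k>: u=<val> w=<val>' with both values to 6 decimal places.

k=0: b·v=0.333×(-3.334)=-1.110222; √(2b)=0.816088; u=(-1.110222+(-15.099))/0.816088=-19.862095, w=(-1.110222−(-15.099))/0.816088=17.141257
k=1: b·v=0.333×3.235=1.077255; √(2b)=0.816088; u=(1.077255+7.855)/0.816088=10.945207, w=(1.077255−7.855)/0.816088=-8.305162
k=2: b·v=0.333×(-2.736)=-0.911088; √(2b)=0.816088; u=(-0.911088+(-10.592))/0.816088=-14.095397, w=(-0.911088−(-10.592))/0.816088=11.862580

0: u=-19.862095 w=17.141257
1: u=10.945207 w=-8.305162
2: u=-14.095397 w=11.862580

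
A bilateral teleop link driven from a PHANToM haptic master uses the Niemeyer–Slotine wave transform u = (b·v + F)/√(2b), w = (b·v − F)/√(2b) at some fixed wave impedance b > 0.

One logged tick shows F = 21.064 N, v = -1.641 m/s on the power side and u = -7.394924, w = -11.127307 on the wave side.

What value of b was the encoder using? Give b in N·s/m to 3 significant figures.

u + w = -18.522231;  u + w = √(2b)·v, so √(2b) = -18.522231/(-1.641) = 11.287161.
b = (√(2b))²/2 = 127.400001/2 = 63.700000.
(Check via u − w = 2F/√(2b): u − w = 3.732383, 2F/√(2b) = 3.732382.)

b = 63.7 N·s/m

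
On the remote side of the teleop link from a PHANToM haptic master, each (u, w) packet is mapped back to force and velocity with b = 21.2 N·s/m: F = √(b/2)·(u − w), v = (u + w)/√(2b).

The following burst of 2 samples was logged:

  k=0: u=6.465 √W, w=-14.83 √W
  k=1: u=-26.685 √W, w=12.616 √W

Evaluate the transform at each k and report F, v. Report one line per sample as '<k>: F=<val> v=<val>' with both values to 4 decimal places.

k=0: u−w=21.2950, u+w=-8.3650; √(b/2)=3.2558, √(2b)=6.5115; F=3.2558×21.295=69.3315, v=-8.3650/6.5115=-1.2846
k=1: u−w=-39.3010, u+w=-14.0690; √(b/2)=3.2558, √(2b)=6.5115; F=3.2558×(-39.301)=-127.9548, v=-14.0690/6.5115=-2.1606

0: F=69.3315 v=-1.2846
1: F=-127.9548 v=-2.1606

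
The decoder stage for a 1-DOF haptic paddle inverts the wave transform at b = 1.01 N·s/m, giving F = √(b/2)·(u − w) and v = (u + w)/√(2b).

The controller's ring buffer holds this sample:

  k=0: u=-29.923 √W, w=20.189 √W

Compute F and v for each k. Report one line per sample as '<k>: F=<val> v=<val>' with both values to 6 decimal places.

0: F=-35.611267 v=-6.848819

k=0: u−w=-50.112000, u+w=-9.734000; √(b/2)=0.710634, √(2b)=1.421267; F=0.710634×(-50.112)=-35.611267, v=-9.734000/1.421267=-6.848819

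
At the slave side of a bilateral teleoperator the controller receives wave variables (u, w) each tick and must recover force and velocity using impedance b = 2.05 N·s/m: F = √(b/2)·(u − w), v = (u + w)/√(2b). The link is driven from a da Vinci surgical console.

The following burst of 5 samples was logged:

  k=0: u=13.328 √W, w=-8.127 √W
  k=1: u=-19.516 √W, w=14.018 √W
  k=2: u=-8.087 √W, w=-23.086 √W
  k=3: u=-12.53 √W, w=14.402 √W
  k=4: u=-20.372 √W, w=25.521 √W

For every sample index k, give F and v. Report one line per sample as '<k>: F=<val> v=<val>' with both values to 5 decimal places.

0: F=21.72153 v=2.56859
1: F=-33.95059 v=-2.71527
2: F=15.18533 v=-15.39525
3: F=-27.26657 v=0.92451
4: F=-46.46312 v=2.54291

k=0: u−w=21.45500, u+w=5.20100; √(b/2)=1.01242, √(2b)=2.02485; F=1.01242×21.455=21.72153, v=5.20100/2.02485=2.56859
k=1: u−w=-33.53400, u+w=-5.49800; √(b/2)=1.01242, √(2b)=2.02485; F=1.01242×(-33.534)=-33.95059, v=-5.49800/2.02485=-2.71527
k=2: u−w=14.99900, u+w=-31.17300; √(b/2)=1.01242, √(2b)=2.02485; F=1.01242×14.999=15.18533, v=-31.17300/2.02485=-15.39525
k=3: u−w=-26.93200, u+w=1.87200; √(b/2)=1.01242, √(2b)=2.02485; F=1.01242×(-26.932)=-27.26657, v=1.87200/2.02485=0.92451
k=4: u−w=-45.89300, u+w=5.14900; √(b/2)=1.01242, √(2b)=2.02485; F=1.01242×(-45.893)=-46.46312, v=5.14900/2.02485=2.54291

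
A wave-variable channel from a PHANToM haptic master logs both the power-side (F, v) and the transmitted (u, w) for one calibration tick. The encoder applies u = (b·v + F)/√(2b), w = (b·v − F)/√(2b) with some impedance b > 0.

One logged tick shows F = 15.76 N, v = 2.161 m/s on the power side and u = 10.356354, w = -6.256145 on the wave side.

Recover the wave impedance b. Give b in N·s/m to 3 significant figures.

b = 1.8 N·s/m

u + w = 4.100209;  u + w = √(2b)·v, so √(2b) = 4.100209/2.161 = 1.897366.
b = (√(2b))²/2 = 3.600000/2 = 1.800000.
(Check via u − w = 2F/√(2b): u − w = 16.612499, 2F/√(2b) = 16.612500.)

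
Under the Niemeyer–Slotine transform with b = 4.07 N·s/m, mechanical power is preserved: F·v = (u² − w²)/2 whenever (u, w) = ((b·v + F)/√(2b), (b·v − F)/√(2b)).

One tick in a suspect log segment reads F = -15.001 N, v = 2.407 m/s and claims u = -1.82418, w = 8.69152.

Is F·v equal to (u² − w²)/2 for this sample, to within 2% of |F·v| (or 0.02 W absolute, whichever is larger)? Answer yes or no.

yes

F·v = (-15.001)×2.407 = -36.10741 W.
(u² − w²)/2 = (3.32763 − 75.54252)/2 = -36.10744 W.
|Δ| = 0.00004;  2% of max(1, |F·v|) = 0.72215.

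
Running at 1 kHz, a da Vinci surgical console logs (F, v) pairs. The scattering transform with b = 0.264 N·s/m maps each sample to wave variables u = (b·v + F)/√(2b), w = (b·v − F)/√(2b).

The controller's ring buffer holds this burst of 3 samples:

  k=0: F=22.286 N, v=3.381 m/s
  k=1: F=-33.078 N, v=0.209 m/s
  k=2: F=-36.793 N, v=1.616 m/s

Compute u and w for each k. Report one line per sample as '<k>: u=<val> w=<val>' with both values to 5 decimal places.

k=0: b·v=0.264×3.381=0.89258; √(2b)=0.72664; u=(0.89258+22.286)/0.72664=31.89848, w=(0.89258−22.286)/0.72664=-29.44172
k=1: b·v=0.264×0.209=0.05518; √(2b)=0.72664; u=(0.05518+(-33.078))/0.72664=-45.44617, w=(0.05518−(-33.078))/0.72664=45.59803
k=2: b·v=0.264×1.616=0.42662; √(2b)=0.72664; u=(0.42662+(-36.793))/0.72664=-50.04758, w=(0.42662−(-36.793))/0.72664=51.22182

0: u=31.89848 w=-29.44172
1: u=-45.44617 w=45.59803
2: u=-50.04758 w=51.22182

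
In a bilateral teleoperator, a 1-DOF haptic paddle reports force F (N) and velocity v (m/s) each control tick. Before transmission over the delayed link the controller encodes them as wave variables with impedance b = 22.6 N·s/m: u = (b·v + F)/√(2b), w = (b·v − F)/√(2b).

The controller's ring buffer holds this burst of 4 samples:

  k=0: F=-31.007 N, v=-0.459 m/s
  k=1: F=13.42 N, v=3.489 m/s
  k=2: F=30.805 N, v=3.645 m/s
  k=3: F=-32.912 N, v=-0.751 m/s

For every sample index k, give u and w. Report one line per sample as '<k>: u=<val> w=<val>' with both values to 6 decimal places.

k=0: b·v=22.6×(-0.459)=-10.373400; √(2b)=6.723095; u=(-10.373400+(-31.007))/6.723095=-6.154963, w=(-10.373400−(-31.007))/6.723095=3.069063
k=1: b·v=22.6×3.489=78.851400; √(2b)=6.723095; u=(78.851400+13.42)/6.723095=13.724543, w=(78.851400−13.42)/6.723095=9.732334
k=2: b·v=22.6×3.645=82.377000; √(2b)=6.723095; u=(82.377000+30.805)/6.723095=16.834807, w=(82.377000−30.805)/6.723095=7.670872
k=3: b·v=22.6×(-0.751)=-16.972600; √(2b)=6.723095; u=(-16.972600+(-32.912))/6.723095=-7.419887, w=(-16.972600−(-32.912))/6.723095=2.370843

0: u=-6.154963 w=3.069063
1: u=13.724543 w=9.732334
2: u=16.834807 w=7.670872
3: u=-7.419887 w=2.370843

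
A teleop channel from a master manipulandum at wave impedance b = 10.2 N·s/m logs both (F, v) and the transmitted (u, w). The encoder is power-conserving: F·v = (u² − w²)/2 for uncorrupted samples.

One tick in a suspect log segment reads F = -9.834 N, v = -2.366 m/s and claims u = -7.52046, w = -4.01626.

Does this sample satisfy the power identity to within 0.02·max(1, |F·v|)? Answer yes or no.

no

F·v = (-9.834)×(-2.366) = 23.26724 W.
(u² − w²)/2 = (56.55732 − 16.13034)/2 = 20.21349 W.
|Δ| = 3.05376;  2% of max(1, |F·v|) = 0.46534.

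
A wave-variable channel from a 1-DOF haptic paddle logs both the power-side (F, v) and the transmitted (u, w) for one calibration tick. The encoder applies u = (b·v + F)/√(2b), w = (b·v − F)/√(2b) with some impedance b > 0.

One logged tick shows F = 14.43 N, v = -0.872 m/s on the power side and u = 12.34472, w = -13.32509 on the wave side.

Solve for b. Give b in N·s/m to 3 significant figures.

u + w = -0.98037;  u + w = √(2b)·v, so √(2b) = -0.98037/(-0.872) = 1.12428.
b = (√(2b))²/2 = 1.26400/2 = 0.63200.
(Check via u − w = 2F/√(2b): u − w = 25.66981, 2F/√(2b) = 25.66982.)

b = 0.632 N·s/m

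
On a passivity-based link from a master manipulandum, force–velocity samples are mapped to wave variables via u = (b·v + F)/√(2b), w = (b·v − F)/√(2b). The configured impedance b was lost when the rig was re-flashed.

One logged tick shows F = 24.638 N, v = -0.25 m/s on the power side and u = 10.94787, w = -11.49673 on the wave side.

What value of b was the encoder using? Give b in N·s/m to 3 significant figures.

b = 2.41 N·s/m

u + w = -0.54886;  u + w = √(2b)·v, so √(2b) = -0.54886/(-0.25) = 2.19544.
b = (√(2b))²/2 = 4.81996/2 = 2.40998.
(Check via u − w = 2F/√(2b): u − w = 22.44460, 2F/√(2b) = 22.44470.)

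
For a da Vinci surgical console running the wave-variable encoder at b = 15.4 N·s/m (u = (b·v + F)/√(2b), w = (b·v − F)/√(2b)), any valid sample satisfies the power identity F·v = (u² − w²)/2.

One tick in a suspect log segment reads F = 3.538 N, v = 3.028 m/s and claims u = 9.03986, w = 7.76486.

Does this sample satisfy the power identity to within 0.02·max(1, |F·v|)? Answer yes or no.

F·v = 3.538×3.028 = 10.71306 W.
(u² − w²)/2 = (81.71907 − 60.29305)/2 = 10.71301 W.
|Δ| = 0.00006;  2% of max(1, |F·v|) = 0.21426.

yes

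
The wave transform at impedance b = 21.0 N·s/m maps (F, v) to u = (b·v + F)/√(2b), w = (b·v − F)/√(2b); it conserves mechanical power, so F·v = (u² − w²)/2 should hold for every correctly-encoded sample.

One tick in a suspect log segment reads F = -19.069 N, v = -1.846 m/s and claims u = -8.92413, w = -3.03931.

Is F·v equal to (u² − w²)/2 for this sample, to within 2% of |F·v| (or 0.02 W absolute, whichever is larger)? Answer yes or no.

yes

F·v = (-19.069)×(-1.846) = 35.20137 W.
(u² − w²)/2 = (79.64010 − 9.23741)/2 = 35.20135 W.
|Δ| = 0.00003;  2% of max(1, |F·v|) = 0.70403.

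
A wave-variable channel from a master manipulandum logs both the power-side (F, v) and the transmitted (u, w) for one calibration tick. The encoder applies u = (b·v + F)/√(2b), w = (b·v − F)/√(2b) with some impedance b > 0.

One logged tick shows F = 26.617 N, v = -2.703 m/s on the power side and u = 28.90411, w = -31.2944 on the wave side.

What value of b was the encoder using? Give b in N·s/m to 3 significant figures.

b = 0.391 N·s/m

u + w = -2.39029;  u + w = √(2b)·v, so √(2b) = -2.39029/(-2.703) = 0.88431.
b = (√(2b))²/2 = 0.78200/2 = 0.39100.
(Check via u − w = 2F/√(2b): u − w = 60.19851, 2F/√(2b) = 60.19834.)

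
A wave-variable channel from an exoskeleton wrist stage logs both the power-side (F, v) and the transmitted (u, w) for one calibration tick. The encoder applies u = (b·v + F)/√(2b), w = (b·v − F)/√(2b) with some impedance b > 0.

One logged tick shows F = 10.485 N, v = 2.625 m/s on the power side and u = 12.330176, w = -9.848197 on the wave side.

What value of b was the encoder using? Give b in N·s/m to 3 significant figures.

b = 0.447 N·s/m

u + w = 2.481979;  u + w = √(2b)·v, so √(2b) = 2.481979/2.625 = 0.945516.
b = (√(2b))²/2 = 0.894000/2 = 0.447000.
(Check via u − w = 2F/√(2b): u − w = 22.178373, 2F/√(2b) = 22.178371.)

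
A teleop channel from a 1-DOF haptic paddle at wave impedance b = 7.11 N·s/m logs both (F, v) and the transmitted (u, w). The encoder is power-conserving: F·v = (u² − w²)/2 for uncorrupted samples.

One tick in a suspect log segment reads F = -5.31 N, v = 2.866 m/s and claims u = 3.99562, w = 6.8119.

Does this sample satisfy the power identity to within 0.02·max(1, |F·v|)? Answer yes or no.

yes

F·v = (-5.31)×2.866 = -15.21846 W.
(u² − w²)/2 = (15.96498 − 46.40198)/2 = -15.21850 W.
|Δ| = 0.00004;  2% of max(1, |F·v|) = 0.30437.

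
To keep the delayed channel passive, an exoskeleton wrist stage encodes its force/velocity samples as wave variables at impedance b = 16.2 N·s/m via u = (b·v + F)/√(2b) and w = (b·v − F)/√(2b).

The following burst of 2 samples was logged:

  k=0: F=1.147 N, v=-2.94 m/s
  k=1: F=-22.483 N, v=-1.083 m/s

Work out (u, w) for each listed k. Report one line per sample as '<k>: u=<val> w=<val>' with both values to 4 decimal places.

0: u=-8.1659 w=-8.5689
1: u=-7.0321 w=0.8676

k=0: b·v=16.2×(-2.94)=-47.6280; √(2b)=5.6921; u=(-47.6280+1.147)/5.6921=-8.1659, w=(-47.6280−1.147)/5.6921=-8.5689
k=1: b·v=16.2×(-1.083)=-17.5446; √(2b)=5.6921; u=(-17.5446+(-22.483))/5.6921=-7.0321, w=(-17.5446−(-22.483))/5.6921=0.8676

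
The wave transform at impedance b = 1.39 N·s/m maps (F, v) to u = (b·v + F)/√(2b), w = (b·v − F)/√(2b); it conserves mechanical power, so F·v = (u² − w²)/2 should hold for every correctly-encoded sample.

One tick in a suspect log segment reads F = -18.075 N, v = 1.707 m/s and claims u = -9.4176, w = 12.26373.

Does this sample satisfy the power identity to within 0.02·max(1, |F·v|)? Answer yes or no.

F·v = (-18.075)×1.707 = -30.8540 W.
(u² − w²)/2 = (88.6912 − 150.3991)/2 = -30.8539 W.
|Δ| = 0.0001;  2% of max(1, |F·v|) = 0.6171.

yes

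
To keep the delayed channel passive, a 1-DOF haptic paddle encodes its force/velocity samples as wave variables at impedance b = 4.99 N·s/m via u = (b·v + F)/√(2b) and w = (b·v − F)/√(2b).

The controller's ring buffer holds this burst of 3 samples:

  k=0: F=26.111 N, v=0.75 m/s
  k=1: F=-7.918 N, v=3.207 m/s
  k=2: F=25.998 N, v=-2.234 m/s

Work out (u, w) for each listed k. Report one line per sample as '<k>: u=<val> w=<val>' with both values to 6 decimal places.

0: u=9.449960 w=-7.080625
1: u=2.559240 w=7.572038
2: u=4.700793 w=-11.758253

k=0: b·v=4.99×0.75=3.742500; √(2b)=3.159114; u=(3.742500+26.111)/3.159114=9.449960, w=(3.742500−26.111)/3.159114=-7.080625
k=1: b·v=4.99×3.207=16.002930; √(2b)=3.159114; u=(16.002930+(-7.918))/3.159114=2.559240, w=(16.002930−(-7.918))/3.159114=7.572038
k=2: b·v=4.99×(-2.234)=-11.147660; √(2b)=3.159114; u=(-11.147660+25.998)/3.159114=4.700793, w=(-11.147660−25.998)/3.159114=-11.758253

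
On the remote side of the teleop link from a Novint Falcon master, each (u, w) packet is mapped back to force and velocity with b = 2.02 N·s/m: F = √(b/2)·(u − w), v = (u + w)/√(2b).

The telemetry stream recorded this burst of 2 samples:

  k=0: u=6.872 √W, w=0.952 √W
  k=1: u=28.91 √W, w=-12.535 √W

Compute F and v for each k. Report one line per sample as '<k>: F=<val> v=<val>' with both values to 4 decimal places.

k=0: u−w=5.9200, u+w=7.8240; √(b/2)=1.0050, √(2b)=2.0100; F=1.0050×5.92=5.9495, v=7.8240/2.0100=3.8926
k=1: u−w=41.4450, u+w=16.3750; √(b/2)=1.0050, √(2b)=2.0100; F=1.0050×41.445=41.6517, v=16.3750/2.0100=8.1469

0: F=5.9495 v=3.8926
1: F=41.6517 v=8.1469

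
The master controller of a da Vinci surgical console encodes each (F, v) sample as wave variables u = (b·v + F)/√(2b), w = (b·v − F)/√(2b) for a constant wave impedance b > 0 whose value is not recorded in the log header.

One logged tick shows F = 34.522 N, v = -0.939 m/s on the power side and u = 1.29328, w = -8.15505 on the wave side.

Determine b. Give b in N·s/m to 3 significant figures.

u + w = -6.86177;  u + w = √(2b)·v, so √(2b) = -6.86177/(-0.939) = 7.30753.
b = (√(2b))²/2 = 53.39998/2 = 26.69999.
(Check via u − w = 2F/√(2b): u − w = 9.44833, 2F/√(2b) = 9.44834.)

b = 26.7 N·s/m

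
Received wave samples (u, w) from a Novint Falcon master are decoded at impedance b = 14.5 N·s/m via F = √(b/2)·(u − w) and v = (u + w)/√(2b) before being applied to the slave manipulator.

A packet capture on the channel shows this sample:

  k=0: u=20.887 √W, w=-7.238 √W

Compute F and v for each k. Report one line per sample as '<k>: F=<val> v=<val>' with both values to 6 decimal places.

k=0: u−w=28.125000, u+w=13.649000; √(b/2)=2.692582, √(2b)=5.385165; F=2.692582×28.125=75.728880, v=13.649000/5.385165=2.534556

0: F=75.728880 v=2.534556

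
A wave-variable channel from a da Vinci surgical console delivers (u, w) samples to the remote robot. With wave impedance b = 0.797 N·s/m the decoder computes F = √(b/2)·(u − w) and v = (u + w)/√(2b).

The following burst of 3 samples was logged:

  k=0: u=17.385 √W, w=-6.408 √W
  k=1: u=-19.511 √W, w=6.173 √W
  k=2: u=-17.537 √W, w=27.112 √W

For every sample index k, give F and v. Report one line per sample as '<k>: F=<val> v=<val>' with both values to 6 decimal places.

0: F=15.019773 v=8.694398
1: F=-16.213502 v=-10.564442
2: F=-28.185510 v=7.583935

k=0: u−w=23.793000, u+w=10.977000; √(b/2)=0.631269, √(2b)=1.262537; F=0.631269×23.793=15.019773, v=10.977000/1.262537=8.694398
k=1: u−w=-25.684000, u+w=-13.338000; √(b/2)=0.631269, √(2b)=1.262537; F=0.631269×(-25.684)=-16.213502, v=-13.338000/1.262537=-10.564442
k=2: u−w=-44.649000, u+w=9.575000; √(b/2)=0.631269, √(2b)=1.262537; F=0.631269×(-44.649)=-28.185510, v=9.575000/1.262537=7.583935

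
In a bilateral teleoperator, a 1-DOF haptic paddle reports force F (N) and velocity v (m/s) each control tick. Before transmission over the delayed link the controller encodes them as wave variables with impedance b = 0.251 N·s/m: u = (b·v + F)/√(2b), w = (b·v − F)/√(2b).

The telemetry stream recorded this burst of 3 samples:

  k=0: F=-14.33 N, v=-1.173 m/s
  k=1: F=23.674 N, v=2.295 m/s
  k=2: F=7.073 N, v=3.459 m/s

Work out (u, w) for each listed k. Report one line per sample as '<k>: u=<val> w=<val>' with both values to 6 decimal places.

k=0: b·v=0.251×(-1.173)=-0.294423; √(2b)=0.708520; u=(-0.294423+(-14.33))/0.708520=-20.640817, w=(-0.294423−(-14.33))/0.708520=19.809723
k=1: b·v=0.251×2.295=0.576045; √(2b)=0.708520; u=(0.576045+23.674)/0.708520=34.226358, w=(0.576045−23.674)/0.708520=-32.600306
k=2: b·v=0.251×3.459=0.868209; √(2b)=0.708520; u=(0.868209+7.073)/0.708520=11.208171, w=(0.868209−7.073)/0.708520=-8.757402

0: u=-20.640817 w=19.809723
1: u=34.226358 w=-32.600306
2: u=11.208171 w=-8.757402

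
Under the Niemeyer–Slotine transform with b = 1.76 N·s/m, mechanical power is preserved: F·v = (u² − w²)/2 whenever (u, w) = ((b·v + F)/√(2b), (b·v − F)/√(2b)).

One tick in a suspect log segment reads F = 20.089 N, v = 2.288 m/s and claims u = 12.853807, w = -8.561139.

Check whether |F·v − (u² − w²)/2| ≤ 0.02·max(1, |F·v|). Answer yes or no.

F·v = 20.089×2.288 = 45.963632 W.
(u² − w²)/2 = (165.220354 − 73.293101)/2 = 45.963627 W.
|Δ| = 0.000005;  2% of max(1, |F·v|) = 0.919273.

yes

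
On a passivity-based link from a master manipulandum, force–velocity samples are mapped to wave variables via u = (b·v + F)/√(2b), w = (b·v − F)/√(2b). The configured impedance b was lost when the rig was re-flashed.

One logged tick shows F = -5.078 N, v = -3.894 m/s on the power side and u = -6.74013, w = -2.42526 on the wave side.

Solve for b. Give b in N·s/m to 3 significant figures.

u + w = -9.16539;  u + w = √(2b)·v, so √(2b) = -9.16539/(-3.894) = 2.35372.
b = (√(2b))²/2 = 5.54000/2 = 2.77000.
(Check via u − w = 2F/√(2b): u − w = -4.31487, 2F/√(2b) = -4.31487.)

b = 2.77 N·s/m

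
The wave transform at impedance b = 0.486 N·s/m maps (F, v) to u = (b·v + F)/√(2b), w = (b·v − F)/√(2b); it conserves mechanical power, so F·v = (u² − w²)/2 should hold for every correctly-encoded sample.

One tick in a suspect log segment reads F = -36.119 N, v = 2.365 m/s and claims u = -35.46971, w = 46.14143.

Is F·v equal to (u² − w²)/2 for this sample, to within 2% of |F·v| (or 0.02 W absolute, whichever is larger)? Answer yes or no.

no

F·v = (-36.119)×2.365 = -85.42144 W.
(u² − w²)/2 = (1258.10033 − 2129.03156)/2 = -435.46562 W.
|Δ| = 350.04418;  2% of max(1, |F·v|) = 1.70843.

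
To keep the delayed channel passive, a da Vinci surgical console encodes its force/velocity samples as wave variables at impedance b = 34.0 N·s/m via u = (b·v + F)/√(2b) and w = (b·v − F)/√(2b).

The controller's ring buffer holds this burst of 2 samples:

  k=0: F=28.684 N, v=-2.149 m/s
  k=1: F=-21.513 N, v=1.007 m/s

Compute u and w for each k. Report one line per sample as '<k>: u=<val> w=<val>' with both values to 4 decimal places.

k=0: b·v=34.0×(-2.149)=-73.0660; √(2b)=8.2462; u=(-73.0660+28.684)/8.2462=-5.3821, w=(-73.0660−28.684)/8.2462=-12.3390
k=1: b·v=34.0×1.007=34.2380; √(2b)=8.2462; u=(34.2380+(-21.513))/8.2462=1.5431, w=(34.2380−(-21.513))/8.2462=6.7608

0: u=-5.3821 w=-12.3390
1: u=1.5431 w=6.7608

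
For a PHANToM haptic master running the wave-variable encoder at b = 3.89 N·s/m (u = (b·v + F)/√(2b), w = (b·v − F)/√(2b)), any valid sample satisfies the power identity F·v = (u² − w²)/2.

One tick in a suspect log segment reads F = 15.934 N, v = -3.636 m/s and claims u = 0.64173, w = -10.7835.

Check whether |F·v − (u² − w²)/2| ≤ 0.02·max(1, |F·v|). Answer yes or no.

F·v = 15.934×(-3.636) = -57.93602 W.
(u² − w²)/2 = (0.41182 − 116.28387)/2 = -57.93603 W.
|Δ| = 0.00000;  2% of max(1, |F·v|) = 1.15872.

yes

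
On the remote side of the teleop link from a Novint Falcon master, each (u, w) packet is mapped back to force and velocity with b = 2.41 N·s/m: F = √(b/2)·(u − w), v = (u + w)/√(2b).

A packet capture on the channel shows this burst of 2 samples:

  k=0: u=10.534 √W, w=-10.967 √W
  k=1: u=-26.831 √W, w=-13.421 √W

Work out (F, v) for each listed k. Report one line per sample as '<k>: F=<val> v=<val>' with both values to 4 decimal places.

k=0: u−w=21.5010, u+w=-0.4330; √(b/2)=1.0977, √(2b)=2.1954; F=1.0977×21.501=23.6022, v=-0.4330/2.1954=-0.1972
k=1: u−w=-13.4100, u+w=-40.2520; √(b/2)=1.0977, √(2b)=2.1954; F=1.0977×(-13.41)=-14.7205, v=-40.2520/2.1954=-18.3343

0: F=23.6022 v=-0.1972
1: F=-14.7205 v=-18.3343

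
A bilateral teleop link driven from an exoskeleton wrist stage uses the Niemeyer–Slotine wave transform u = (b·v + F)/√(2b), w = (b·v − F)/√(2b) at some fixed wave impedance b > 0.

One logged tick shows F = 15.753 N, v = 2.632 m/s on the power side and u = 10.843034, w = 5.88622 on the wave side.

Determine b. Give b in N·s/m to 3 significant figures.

b = 20.2 N·s/m

u + w = 16.729254;  u + w = √(2b)·v, so √(2b) = 16.729254/2.632 = 6.356100.
b = (√(2b))²/2 = 40.400001/2 = 20.200001.
(Check via u − w = 2F/√(2b): u − w = 4.956814, 2F/√(2b) = 4.956813.)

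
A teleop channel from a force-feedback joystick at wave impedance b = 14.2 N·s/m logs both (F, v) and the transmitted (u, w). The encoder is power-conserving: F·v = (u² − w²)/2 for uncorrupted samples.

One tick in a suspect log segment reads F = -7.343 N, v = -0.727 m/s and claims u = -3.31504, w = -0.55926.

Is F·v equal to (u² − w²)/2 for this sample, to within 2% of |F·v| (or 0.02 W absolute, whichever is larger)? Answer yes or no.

yes

F·v = (-7.343)×(-0.727) = 5.33836 W.
(u² − w²)/2 = (10.98949 − 0.31277)/2 = 5.33836 W.
|Δ| = 0.00000;  2% of max(1, |F·v|) = 0.10677.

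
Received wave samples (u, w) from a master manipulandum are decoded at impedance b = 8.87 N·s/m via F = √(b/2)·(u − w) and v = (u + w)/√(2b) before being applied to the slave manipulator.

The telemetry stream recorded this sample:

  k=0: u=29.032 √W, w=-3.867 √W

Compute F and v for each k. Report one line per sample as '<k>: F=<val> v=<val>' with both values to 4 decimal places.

0: F=69.2835 v=5.9748

k=0: u−w=32.8990, u+w=25.1650; √(b/2)=2.1059, √(2b)=4.2119; F=2.1059×32.899=69.2835, v=25.1650/4.2119=5.9748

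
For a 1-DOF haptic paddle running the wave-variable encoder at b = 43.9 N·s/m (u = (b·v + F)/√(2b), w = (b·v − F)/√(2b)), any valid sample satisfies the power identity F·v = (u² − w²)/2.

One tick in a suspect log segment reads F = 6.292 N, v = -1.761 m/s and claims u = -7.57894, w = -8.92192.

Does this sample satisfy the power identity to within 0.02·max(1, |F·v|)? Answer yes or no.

F·v = 6.292×(-1.761) = -11.08021 W.
(u² − w²)/2 = (57.44033 − 79.60066)/2 = -11.08016 W.
|Δ| = 0.00005;  2% of max(1, |F·v|) = 0.22160.

yes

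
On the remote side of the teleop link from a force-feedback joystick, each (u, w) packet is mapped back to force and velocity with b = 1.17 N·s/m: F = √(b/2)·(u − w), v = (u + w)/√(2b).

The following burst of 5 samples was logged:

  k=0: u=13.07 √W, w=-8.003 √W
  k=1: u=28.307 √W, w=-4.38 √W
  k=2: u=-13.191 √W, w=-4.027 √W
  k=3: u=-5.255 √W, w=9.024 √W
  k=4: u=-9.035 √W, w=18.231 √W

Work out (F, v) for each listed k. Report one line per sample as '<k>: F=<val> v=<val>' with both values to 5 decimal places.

k=0: u−w=21.07300, u+w=5.06700; √(b/2)=0.76485, √(2b)=1.52971; F=0.76485×21.073=16.11775, v=5.06700/1.52971=3.31240
k=1: u−w=32.68700, u+w=23.92700; √(b/2)=0.76485, √(2b)=1.52971; F=0.76485×32.687=25.00075, v=23.92700/1.52971=15.64157
k=2: u−w=-9.16400, u+w=-17.21800; √(b/2)=0.76485, √(2b)=1.52971; F=0.76485×(-9.164)=-7.00911, v=-17.21800/1.52971=-11.25576
k=3: u−w=-14.27900, u+w=3.76900; √(b/2)=0.76485, √(2b)=1.52971; F=0.76485×(-14.279)=-10.92133, v=3.76900/1.52971=2.46387
k=4: u−w=-27.26600, u+w=9.19600; √(b/2)=0.76485, √(2b)=1.52971; F=0.76485×(-27.266)=-20.85448, v=9.19600/1.52971=6.01161

0: F=16.11775 v=3.31240
1: F=25.00075 v=15.64157
2: F=-7.00911 v=-11.25576
3: F=-10.92133 v=2.46387
4: F=-20.85448 v=6.01161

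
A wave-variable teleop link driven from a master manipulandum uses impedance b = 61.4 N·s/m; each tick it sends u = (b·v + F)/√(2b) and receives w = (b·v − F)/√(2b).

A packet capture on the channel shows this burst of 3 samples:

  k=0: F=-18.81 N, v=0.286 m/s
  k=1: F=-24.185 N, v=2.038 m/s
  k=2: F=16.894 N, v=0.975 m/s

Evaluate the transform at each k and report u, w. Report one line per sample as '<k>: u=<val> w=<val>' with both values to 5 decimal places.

0: u=-0.11276 w=3.28208
1: u=9.10960 w=13.47453
2: u=6.92676 w=3.87772

k=0: b·v=61.4×0.286=17.56040; √(2b)=11.08152; u=(17.56040+(-18.81))/11.08152=-0.11276, w=(17.56040−(-18.81))/11.08152=3.28208
k=1: b·v=61.4×2.038=125.13320; √(2b)=11.08152; u=(125.13320+(-24.185))/11.08152=9.10960, w=(125.13320−(-24.185))/11.08152=13.47453
k=2: b·v=61.4×0.975=59.86500; √(2b)=11.08152; u=(59.86500+16.894)/11.08152=6.92676, w=(59.86500−16.894)/11.08152=3.87772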